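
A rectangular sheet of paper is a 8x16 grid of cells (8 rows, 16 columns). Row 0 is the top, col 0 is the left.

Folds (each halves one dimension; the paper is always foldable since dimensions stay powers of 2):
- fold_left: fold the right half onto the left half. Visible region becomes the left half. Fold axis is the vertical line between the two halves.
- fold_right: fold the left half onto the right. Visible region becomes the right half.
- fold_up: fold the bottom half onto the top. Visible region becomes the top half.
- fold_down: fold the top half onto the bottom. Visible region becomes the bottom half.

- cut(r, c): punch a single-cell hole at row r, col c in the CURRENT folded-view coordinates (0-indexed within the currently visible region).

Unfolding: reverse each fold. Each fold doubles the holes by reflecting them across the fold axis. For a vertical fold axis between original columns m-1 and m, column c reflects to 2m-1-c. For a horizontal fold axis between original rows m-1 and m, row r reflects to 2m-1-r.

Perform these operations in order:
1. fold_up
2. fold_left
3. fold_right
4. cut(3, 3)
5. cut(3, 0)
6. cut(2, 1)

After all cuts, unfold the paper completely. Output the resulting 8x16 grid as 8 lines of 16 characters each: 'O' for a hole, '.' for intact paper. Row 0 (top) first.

Op 1 fold_up: fold axis h@4; visible region now rows[0,4) x cols[0,16) = 4x16
Op 2 fold_left: fold axis v@8; visible region now rows[0,4) x cols[0,8) = 4x8
Op 3 fold_right: fold axis v@4; visible region now rows[0,4) x cols[4,8) = 4x4
Op 4 cut(3, 3): punch at orig (3,7); cuts so far [(3, 7)]; region rows[0,4) x cols[4,8) = 4x4
Op 5 cut(3, 0): punch at orig (3,4); cuts so far [(3, 4), (3, 7)]; region rows[0,4) x cols[4,8) = 4x4
Op 6 cut(2, 1): punch at orig (2,5); cuts so far [(2, 5), (3, 4), (3, 7)]; region rows[0,4) x cols[4,8) = 4x4
Unfold 1 (reflect across v@4): 6 holes -> [(2, 2), (2, 5), (3, 0), (3, 3), (3, 4), (3, 7)]
Unfold 2 (reflect across v@8): 12 holes -> [(2, 2), (2, 5), (2, 10), (2, 13), (3, 0), (3, 3), (3, 4), (3, 7), (3, 8), (3, 11), (3, 12), (3, 15)]
Unfold 3 (reflect across h@4): 24 holes -> [(2, 2), (2, 5), (2, 10), (2, 13), (3, 0), (3, 3), (3, 4), (3, 7), (3, 8), (3, 11), (3, 12), (3, 15), (4, 0), (4, 3), (4, 4), (4, 7), (4, 8), (4, 11), (4, 12), (4, 15), (5, 2), (5, 5), (5, 10), (5, 13)]

Answer: ................
................
..O..O....O..O..
O..OO..OO..OO..O
O..OO..OO..OO..O
..O..O....O..O..
................
................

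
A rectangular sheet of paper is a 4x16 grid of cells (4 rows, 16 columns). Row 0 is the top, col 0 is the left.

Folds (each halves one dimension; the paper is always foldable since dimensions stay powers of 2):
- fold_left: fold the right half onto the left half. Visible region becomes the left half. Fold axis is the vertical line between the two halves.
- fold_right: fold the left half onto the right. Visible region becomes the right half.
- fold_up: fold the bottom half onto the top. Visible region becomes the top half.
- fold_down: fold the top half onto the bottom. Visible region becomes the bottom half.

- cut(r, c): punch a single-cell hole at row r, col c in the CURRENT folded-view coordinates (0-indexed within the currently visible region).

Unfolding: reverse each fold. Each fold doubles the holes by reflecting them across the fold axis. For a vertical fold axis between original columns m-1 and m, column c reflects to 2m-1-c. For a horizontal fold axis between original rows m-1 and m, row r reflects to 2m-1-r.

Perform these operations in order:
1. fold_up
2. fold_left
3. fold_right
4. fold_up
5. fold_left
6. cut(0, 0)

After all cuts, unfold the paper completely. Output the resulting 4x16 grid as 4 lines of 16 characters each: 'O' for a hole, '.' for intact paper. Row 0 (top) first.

Op 1 fold_up: fold axis h@2; visible region now rows[0,2) x cols[0,16) = 2x16
Op 2 fold_left: fold axis v@8; visible region now rows[0,2) x cols[0,8) = 2x8
Op 3 fold_right: fold axis v@4; visible region now rows[0,2) x cols[4,8) = 2x4
Op 4 fold_up: fold axis h@1; visible region now rows[0,1) x cols[4,8) = 1x4
Op 5 fold_left: fold axis v@6; visible region now rows[0,1) x cols[4,6) = 1x2
Op 6 cut(0, 0): punch at orig (0,4); cuts so far [(0, 4)]; region rows[0,1) x cols[4,6) = 1x2
Unfold 1 (reflect across v@6): 2 holes -> [(0, 4), (0, 7)]
Unfold 2 (reflect across h@1): 4 holes -> [(0, 4), (0, 7), (1, 4), (1, 7)]
Unfold 3 (reflect across v@4): 8 holes -> [(0, 0), (0, 3), (0, 4), (0, 7), (1, 0), (1, 3), (1, 4), (1, 7)]
Unfold 4 (reflect across v@8): 16 holes -> [(0, 0), (0, 3), (0, 4), (0, 7), (0, 8), (0, 11), (0, 12), (0, 15), (1, 0), (1, 3), (1, 4), (1, 7), (1, 8), (1, 11), (1, 12), (1, 15)]
Unfold 5 (reflect across h@2): 32 holes -> [(0, 0), (0, 3), (0, 4), (0, 7), (0, 8), (0, 11), (0, 12), (0, 15), (1, 0), (1, 3), (1, 4), (1, 7), (1, 8), (1, 11), (1, 12), (1, 15), (2, 0), (2, 3), (2, 4), (2, 7), (2, 8), (2, 11), (2, 12), (2, 15), (3, 0), (3, 3), (3, 4), (3, 7), (3, 8), (3, 11), (3, 12), (3, 15)]

Answer: O..OO..OO..OO..O
O..OO..OO..OO..O
O..OO..OO..OO..O
O..OO..OO..OO..O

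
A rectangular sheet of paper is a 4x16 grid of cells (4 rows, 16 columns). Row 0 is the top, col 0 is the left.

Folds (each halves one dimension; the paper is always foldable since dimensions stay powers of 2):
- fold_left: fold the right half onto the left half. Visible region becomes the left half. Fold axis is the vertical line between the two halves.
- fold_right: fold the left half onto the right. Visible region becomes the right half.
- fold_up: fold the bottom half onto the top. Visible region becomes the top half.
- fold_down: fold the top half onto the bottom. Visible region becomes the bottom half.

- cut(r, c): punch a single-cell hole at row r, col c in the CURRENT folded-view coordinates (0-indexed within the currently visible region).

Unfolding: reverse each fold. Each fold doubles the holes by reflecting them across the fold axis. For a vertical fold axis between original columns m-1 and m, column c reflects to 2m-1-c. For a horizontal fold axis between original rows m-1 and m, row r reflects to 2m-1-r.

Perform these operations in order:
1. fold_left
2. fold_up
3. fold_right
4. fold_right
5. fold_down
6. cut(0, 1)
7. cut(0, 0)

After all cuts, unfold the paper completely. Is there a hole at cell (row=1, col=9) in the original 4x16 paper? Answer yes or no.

Op 1 fold_left: fold axis v@8; visible region now rows[0,4) x cols[0,8) = 4x8
Op 2 fold_up: fold axis h@2; visible region now rows[0,2) x cols[0,8) = 2x8
Op 3 fold_right: fold axis v@4; visible region now rows[0,2) x cols[4,8) = 2x4
Op 4 fold_right: fold axis v@6; visible region now rows[0,2) x cols[6,8) = 2x2
Op 5 fold_down: fold axis h@1; visible region now rows[1,2) x cols[6,8) = 1x2
Op 6 cut(0, 1): punch at orig (1,7); cuts so far [(1, 7)]; region rows[1,2) x cols[6,8) = 1x2
Op 7 cut(0, 0): punch at orig (1,6); cuts so far [(1, 6), (1, 7)]; region rows[1,2) x cols[6,8) = 1x2
Unfold 1 (reflect across h@1): 4 holes -> [(0, 6), (0, 7), (1, 6), (1, 7)]
Unfold 2 (reflect across v@6): 8 holes -> [(0, 4), (0, 5), (0, 6), (0, 7), (1, 4), (1, 5), (1, 6), (1, 7)]
Unfold 3 (reflect across v@4): 16 holes -> [(0, 0), (0, 1), (0, 2), (0, 3), (0, 4), (0, 5), (0, 6), (0, 7), (1, 0), (1, 1), (1, 2), (1, 3), (1, 4), (1, 5), (1, 6), (1, 7)]
Unfold 4 (reflect across h@2): 32 holes -> [(0, 0), (0, 1), (0, 2), (0, 3), (0, 4), (0, 5), (0, 6), (0, 7), (1, 0), (1, 1), (1, 2), (1, 3), (1, 4), (1, 5), (1, 6), (1, 7), (2, 0), (2, 1), (2, 2), (2, 3), (2, 4), (2, 5), (2, 6), (2, 7), (3, 0), (3, 1), (3, 2), (3, 3), (3, 4), (3, 5), (3, 6), (3, 7)]
Unfold 5 (reflect across v@8): 64 holes -> [(0, 0), (0, 1), (0, 2), (0, 3), (0, 4), (0, 5), (0, 6), (0, 7), (0, 8), (0, 9), (0, 10), (0, 11), (0, 12), (0, 13), (0, 14), (0, 15), (1, 0), (1, 1), (1, 2), (1, 3), (1, 4), (1, 5), (1, 6), (1, 7), (1, 8), (1, 9), (1, 10), (1, 11), (1, 12), (1, 13), (1, 14), (1, 15), (2, 0), (2, 1), (2, 2), (2, 3), (2, 4), (2, 5), (2, 6), (2, 7), (2, 8), (2, 9), (2, 10), (2, 11), (2, 12), (2, 13), (2, 14), (2, 15), (3, 0), (3, 1), (3, 2), (3, 3), (3, 4), (3, 5), (3, 6), (3, 7), (3, 8), (3, 9), (3, 10), (3, 11), (3, 12), (3, 13), (3, 14), (3, 15)]
Holes: [(0, 0), (0, 1), (0, 2), (0, 3), (0, 4), (0, 5), (0, 6), (0, 7), (0, 8), (0, 9), (0, 10), (0, 11), (0, 12), (0, 13), (0, 14), (0, 15), (1, 0), (1, 1), (1, 2), (1, 3), (1, 4), (1, 5), (1, 6), (1, 7), (1, 8), (1, 9), (1, 10), (1, 11), (1, 12), (1, 13), (1, 14), (1, 15), (2, 0), (2, 1), (2, 2), (2, 3), (2, 4), (2, 5), (2, 6), (2, 7), (2, 8), (2, 9), (2, 10), (2, 11), (2, 12), (2, 13), (2, 14), (2, 15), (3, 0), (3, 1), (3, 2), (3, 3), (3, 4), (3, 5), (3, 6), (3, 7), (3, 8), (3, 9), (3, 10), (3, 11), (3, 12), (3, 13), (3, 14), (3, 15)]

Answer: yes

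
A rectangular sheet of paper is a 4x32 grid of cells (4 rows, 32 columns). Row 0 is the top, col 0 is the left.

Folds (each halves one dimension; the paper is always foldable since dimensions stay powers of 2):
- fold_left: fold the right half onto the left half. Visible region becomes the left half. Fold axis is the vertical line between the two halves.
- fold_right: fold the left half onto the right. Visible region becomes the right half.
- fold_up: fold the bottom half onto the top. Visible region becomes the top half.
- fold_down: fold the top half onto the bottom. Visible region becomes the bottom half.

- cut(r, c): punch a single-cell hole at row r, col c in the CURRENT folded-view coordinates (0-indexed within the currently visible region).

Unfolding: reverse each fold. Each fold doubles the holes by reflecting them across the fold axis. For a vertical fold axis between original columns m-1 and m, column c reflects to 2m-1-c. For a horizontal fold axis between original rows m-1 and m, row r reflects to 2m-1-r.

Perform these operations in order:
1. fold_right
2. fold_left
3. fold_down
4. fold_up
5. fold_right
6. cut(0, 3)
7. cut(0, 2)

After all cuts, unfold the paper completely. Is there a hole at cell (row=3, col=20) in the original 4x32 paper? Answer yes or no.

Op 1 fold_right: fold axis v@16; visible region now rows[0,4) x cols[16,32) = 4x16
Op 2 fold_left: fold axis v@24; visible region now rows[0,4) x cols[16,24) = 4x8
Op 3 fold_down: fold axis h@2; visible region now rows[2,4) x cols[16,24) = 2x8
Op 4 fold_up: fold axis h@3; visible region now rows[2,3) x cols[16,24) = 1x8
Op 5 fold_right: fold axis v@20; visible region now rows[2,3) x cols[20,24) = 1x4
Op 6 cut(0, 3): punch at orig (2,23); cuts so far [(2, 23)]; region rows[2,3) x cols[20,24) = 1x4
Op 7 cut(0, 2): punch at orig (2,22); cuts so far [(2, 22), (2, 23)]; region rows[2,3) x cols[20,24) = 1x4
Unfold 1 (reflect across v@20): 4 holes -> [(2, 16), (2, 17), (2, 22), (2, 23)]
Unfold 2 (reflect across h@3): 8 holes -> [(2, 16), (2, 17), (2, 22), (2, 23), (3, 16), (3, 17), (3, 22), (3, 23)]
Unfold 3 (reflect across h@2): 16 holes -> [(0, 16), (0, 17), (0, 22), (0, 23), (1, 16), (1, 17), (1, 22), (1, 23), (2, 16), (2, 17), (2, 22), (2, 23), (3, 16), (3, 17), (3, 22), (3, 23)]
Unfold 4 (reflect across v@24): 32 holes -> [(0, 16), (0, 17), (0, 22), (0, 23), (0, 24), (0, 25), (0, 30), (0, 31), (1, 16), (1, 17), (1, 22), (1, 23), (1, 24), (1, 25), (1, 30), (1, 31), (2, 16), (2, 17), (2, 22), (2, 23), (2, 24), (2, 25), (2, 30), (2, 31), (3, 16), (3, 17), (3, 22), (3, 23), (3, 24), (3, 25), (3, 30), (3, 31)]
Unfold 5 (reflect across v@16): 64 holes -> [(0, 0), (0, 1), (0, 6), (0, 7), (0, 8), (0, 9), (0, 14), (0, 15), (0, 16), (0, 17), (0, 22), (0, 23), (0, 24), (0, 25), (0, 30), (0, 31), (1, 0), (1, 1), (1, 6), (1, 7), (1, 8), (1, 9), (1, 14), (1, 15), (1, 16), (1, 17), (1, 22), (1, 23), (1, 24), (1, 25), (1, 30), (1, 31), (2, 0), (2, 1), (2, 6), (2, 7), (2, 8), (2, 9), (2, 14), (2, 15), (2, 16), (2, 17), (2, 22), (2, 23), (2, 24), (2, 25), (2, 30), (2, 31), (3, 0), (3, 1), (3, 6), (3, 7), (3, 8), (3, 9), (3, 14), (3, 15), (3, 16), (3, 17), (3, 22), (3, 23), (3, 24), (3, 25), (3, 30), (3, 31)]
Holes: [(0, 0), (0, 1), (0, 6), (0, 7), (0, 8), (0, 9), (0, 14), (0, 15), (0, 16), (0, 17), (0, 22), (0, 23), (0, 24), (0, 25), (0, 30), (0, 31), (1, 0), (1, 1), (1, 6), (1, 7), (1, 8), (1, 9), (1, 14), (1, 15), (1, 16), (1, 17), (1, 22), (1, 23), (1, 24), (1, 25), (1, 30), (1, 31), (2, 0), (2, 1), (2, 6), (2, 7), (2, 8), (2, 9), (2, 14), (2, 15), (2, 16), (2, 17), (2, 22), (2, 23), (2, 24), (2, 25), (2, 30), (2, 31), (3, 0), (3, 1), (3, 6), (3, 7), (3, 8), (3, 9), (3, 14), (3, 15), (3, 16), (3, 17), (3, 22), (3, 23), (3, 24), (3, 25), (3, 30), (3, 31)]

Answer: no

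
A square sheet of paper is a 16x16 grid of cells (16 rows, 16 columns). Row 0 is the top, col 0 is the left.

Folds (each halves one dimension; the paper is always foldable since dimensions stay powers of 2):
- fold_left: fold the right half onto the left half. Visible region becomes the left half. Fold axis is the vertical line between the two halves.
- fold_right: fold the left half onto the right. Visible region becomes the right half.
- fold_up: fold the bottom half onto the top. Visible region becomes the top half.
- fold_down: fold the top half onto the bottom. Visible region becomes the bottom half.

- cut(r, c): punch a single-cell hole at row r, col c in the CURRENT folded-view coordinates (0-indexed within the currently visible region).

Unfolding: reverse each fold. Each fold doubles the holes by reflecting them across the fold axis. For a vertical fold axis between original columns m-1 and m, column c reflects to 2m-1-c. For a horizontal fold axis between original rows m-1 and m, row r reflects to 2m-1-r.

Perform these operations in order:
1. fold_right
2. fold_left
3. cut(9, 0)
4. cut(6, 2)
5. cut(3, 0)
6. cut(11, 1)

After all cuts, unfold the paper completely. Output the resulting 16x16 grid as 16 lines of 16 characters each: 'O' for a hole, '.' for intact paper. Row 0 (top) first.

Answer: ................
................
................
O......OO......O
................
................
..O..O....O..O..
................
................
O......OO......O
................
.O....O..O....O.
................
................
................
................

Derivation:
Op 1 fold_right: fold axis v@8; visible region now rows[0,16) x cols[8,16) = 16x8
Op 2 fold_left: fold axis v@12; visible region now rows[0,16) x cols[8,12) = 16x4
Op 3 cut(9, 0): punch at orig (9,8); cuts so far [(9, 8)]; region rows[0,16) x cols[8,12) = 16x4
Op 4 cut(6, 2): punch at orig (6,10); cuts so far [(6, 10), (9, 8)]; region rows[0,16) x cols[8,12) = 16x4
Op 5 cut(3, 0): punch at orig (3,8); cuts so far [(3, 8), (6, 10), (9, 8)]; region rows[0,16) x cols[8,12) = 16x4
Op 6 cut(11, 1): punch at orig (11,9); cuts so far [(3, 8), (6, 10), (9, 8), (11, 9)]; region rows[0,16) x cols[8,12) = 16x4
Unfold 1 (reflect across v@12): 8 holes -> [(3, 8), (3, 15), (6, 10), (6, 13), (9, 8), (9, 15), (11, 9), (11, 14)]
Unfold 2 (reflect across v@8): 16 holes -> [(3, 0), (3, 7), (3, 8), (3, 15), (6, 2), (6, 5), (6, 10), (6, 13), (9, 0), (9, 7), (9, 8), (9, 15), (11, 1), (11, 6), (11, 9), (11, 14)]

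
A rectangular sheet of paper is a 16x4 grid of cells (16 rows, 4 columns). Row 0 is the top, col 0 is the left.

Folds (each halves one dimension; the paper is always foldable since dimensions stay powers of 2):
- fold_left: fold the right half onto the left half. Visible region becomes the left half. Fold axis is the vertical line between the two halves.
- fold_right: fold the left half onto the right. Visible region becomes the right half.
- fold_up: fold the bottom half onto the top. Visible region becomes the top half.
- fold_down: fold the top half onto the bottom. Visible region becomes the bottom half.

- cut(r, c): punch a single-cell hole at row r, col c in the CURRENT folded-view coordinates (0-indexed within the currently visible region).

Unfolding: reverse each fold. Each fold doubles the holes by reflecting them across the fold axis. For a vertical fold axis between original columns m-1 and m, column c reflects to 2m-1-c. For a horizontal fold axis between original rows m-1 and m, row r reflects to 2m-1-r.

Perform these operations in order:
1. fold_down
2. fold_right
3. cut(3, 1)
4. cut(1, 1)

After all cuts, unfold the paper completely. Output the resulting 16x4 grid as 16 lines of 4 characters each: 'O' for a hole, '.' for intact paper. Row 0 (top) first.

Op 1 fold_down: fold axis h@8; visible region now rows[8,16) x cols[0,4) = 8x4
Op 2 fold_right: fold axis v@2; visible region now rows[8,16) x cols[2,4) = 8x2
Op 3 cut(3, 1): punch at orig (11,3); cuts so far [(11, 3)]; region rows[8,16) x cols[2,4) = 8x2
Op 4 cut(1, 1): punch at orig (9,3); cuts so far [(9, 3), (11, 3)]; region rows[8,16) x cols[2,4) = 8x2
Unfold 1 (reflect across v@2): 4 holes -> [(9, 0), (9, 3), (11, 0), (11, 3)]
Unfold 2 (reflect across h@8): 8 holes -> [(4, 0), (4, 3), (6, 0), (6, 3), (9, 0), (9, 3), (11, 0), (11, 3)]

Answer: ....
....
....
....
O..O
....
O..O
....
....
O..O
....
O..O
....
....
....
....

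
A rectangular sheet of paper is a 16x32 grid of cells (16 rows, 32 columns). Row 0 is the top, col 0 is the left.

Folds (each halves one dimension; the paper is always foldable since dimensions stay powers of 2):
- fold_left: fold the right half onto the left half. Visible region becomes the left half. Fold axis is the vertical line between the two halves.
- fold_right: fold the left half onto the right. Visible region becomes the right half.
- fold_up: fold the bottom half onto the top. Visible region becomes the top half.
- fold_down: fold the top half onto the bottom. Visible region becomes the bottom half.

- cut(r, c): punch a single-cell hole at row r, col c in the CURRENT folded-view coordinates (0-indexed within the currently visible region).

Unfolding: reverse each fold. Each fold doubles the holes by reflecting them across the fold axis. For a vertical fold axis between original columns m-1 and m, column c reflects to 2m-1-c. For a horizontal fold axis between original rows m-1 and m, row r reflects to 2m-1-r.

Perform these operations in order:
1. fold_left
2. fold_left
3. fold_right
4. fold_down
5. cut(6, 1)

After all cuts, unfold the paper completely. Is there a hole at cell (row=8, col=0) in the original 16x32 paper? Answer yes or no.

Op 1 fold_left: fold axis v@16; visible region now rows[0,16) x cols[0,16) = 16x16
Op 2 fold_left: fold axis v@8; visible region now rows[0,16) x cols[0,8) = 16x8
Op 3 fold_right: fold axis v@4; visible region now rows[0,16) x cols[4,8) = 16x4
Op 4 fold_down: fold axis h@8; visible region now rows[8,16) x cols[4,8) = 8x4
Op 5 cut(6, 1): punch at orig (14,5); cuts so far [(14, 5)]; region rows[8,16) x cols[4,8) = 8x4
Unfold 1 (reflect across h@8): 2 holes -> [(1, 5), (14, 5)]
Unfold 2 (reflect across v@4): 4 holes -> [(1, 2), (1, 5), (14, 2), (14, 5)]
Unfold 3 (reflect across v@8): 8 holes -> [(1, 2), (1, 5), (1, 10), (1, 13), (14, 2), (14, 5), (14, 10), (14, 13)]
Unfold 4 (reflect across v@16): 16 holes -> [(1, 2), (1, 5), (1, 10), (1, 13), (1, 18), (1, 21), (1, 26), (1, 29), (14, 2), (14, 5), (14, 10), (14, 13), (14, 18), (14, 21), (14, 26), (14, 29)]
Holes: [(1, 2), (1, 5), (1, 10), (1, 13), (1, 18), (1, 21), (1, 26), (1, 29), (14, 2), (14, 5), (14, 10), (14, 13), (14, 18), (14, 21), (14, 26), (14, 29)]

Answer: no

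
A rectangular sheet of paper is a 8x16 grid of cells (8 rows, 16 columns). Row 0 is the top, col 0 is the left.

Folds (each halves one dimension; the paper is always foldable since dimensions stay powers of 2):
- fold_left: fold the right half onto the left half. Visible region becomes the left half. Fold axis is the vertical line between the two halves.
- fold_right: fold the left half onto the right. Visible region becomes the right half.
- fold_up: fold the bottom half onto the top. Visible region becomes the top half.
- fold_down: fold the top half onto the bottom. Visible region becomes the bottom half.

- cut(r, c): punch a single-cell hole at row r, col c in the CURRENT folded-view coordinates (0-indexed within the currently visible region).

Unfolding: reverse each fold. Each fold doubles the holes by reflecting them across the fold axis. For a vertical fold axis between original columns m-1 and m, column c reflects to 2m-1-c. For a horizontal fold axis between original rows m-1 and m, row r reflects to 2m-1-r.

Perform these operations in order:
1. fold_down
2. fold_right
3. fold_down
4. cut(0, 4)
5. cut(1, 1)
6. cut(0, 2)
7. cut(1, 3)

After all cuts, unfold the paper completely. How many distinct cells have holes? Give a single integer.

Answer: 32

Derivation:
Op 1 fold_down: fold axis h@4; visible region now rows[4,8) x cols[0,16) = 4x16
Op 2 fold_right: fold axis v@8; visible region now rows[4,8) x cols[8,16) = 4x8
Op 3 fold_down: fold axis h@6; visible region now rows[6,8) x cols[8,16) = 2x8
Op 4 cut(0, 4): punch at orig (6,12); cuts so far [(6, 12)]; region rows[6,8) x cols[8,16) = 2x8
Op 5 cut(1, 1): punch at orig (7,9); cuts so far [(6, 12), (7, 9)]; region rows[6,8) x cols[8,16) = 2x8
Op 6 cut(0, 2): punch at orig (6,10); cuts so far [(6, 10), (6, 12), (7, 9)]; region rows[6,8) x cols[8,16) = 2x8
Op 7 cut(1, 3): punch at orig (7,11); cuts so far [(6, 10), (6, 12), (7, 9), (7, 11)]; region rows[6,8) x cols[8,16) = 2x8
Unfold 1 (reflect across h@6): 8 holes -> [(4, 9), (4, 11), (5, 10), (5, 12), (6, 10), (6, 12), (7, 9), (7, 11)]
Unfold 2 (reflect across v@8): 16 holes -> [(4, 4), (4, 6), (4, 9), (4, 11), (5, 3), (5, 5), (5, 10), (5, 12), (6, 3), (6, 5), (6, 10), (6, 12), (7, 4), (7, 6), (7, 9), (7, 11)]
Unfold 3 (reflect across h@4): 32 holes -> [(0, 4), (0, 6), (0, 9), (0, 11), (1, 3), (1, 5), (1, 10), (1, 12), (2, 3), (2, 5), (2, 10), (2, 12), (3, 4), (3, 6), (3, 9), (3, 11), (4, 4), (4, 6), (4, 9), (4, 11), (5, 3), (5, 5), (5, 10), (5, 12), (6, 3), (6, 5), (6, 10), (6, 12), (7, 4), (7, 6), (7, 9), (7, 11)]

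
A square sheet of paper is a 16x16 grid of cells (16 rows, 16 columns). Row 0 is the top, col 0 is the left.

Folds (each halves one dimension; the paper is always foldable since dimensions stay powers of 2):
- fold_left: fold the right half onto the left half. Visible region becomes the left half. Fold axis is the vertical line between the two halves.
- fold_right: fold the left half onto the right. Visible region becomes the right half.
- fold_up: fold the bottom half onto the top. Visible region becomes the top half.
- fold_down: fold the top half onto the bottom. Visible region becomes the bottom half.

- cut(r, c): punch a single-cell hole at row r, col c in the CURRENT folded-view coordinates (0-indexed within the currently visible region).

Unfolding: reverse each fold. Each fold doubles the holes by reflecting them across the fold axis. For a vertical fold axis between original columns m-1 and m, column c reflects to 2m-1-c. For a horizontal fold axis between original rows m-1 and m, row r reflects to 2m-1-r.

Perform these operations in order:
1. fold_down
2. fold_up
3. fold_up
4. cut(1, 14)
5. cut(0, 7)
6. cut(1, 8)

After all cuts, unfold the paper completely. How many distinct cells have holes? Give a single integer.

Answer: 24

Derivation:
Op 1 fold_down: fold axis h@8; visible region now rows[8,16) x cols[0,16) = 8x16
Op 2 fold_up: fold axis h@12; visible region now rows[8,12) x cols[0,16) = 4x16
Op 3 fold_up: fold axis h@10; visible region now rows[8,10) x cols[0,16) = 2x16
Op 4 cut(1, 14): punch at orig (9,14); cuts so far [(9, 14)]; region rows[8,10) x cols[0,16) = 2x16
Op 5 cut(0, 7): punch at orig (8,7); cuts so far [(8, 7), (9, 14)]; region rows[8,10) x cols[0,16) = 2x16
Op 6 cut(1, 8): punch at orig (9,8); cuts so far [(8, 7), (9, 8), (9, 14)]; region rows[8,10) x cols[0,16) = 2x16
Unfold 1 (reflect across h@10): 6 holes -> [(8, 7), (9, 8), (9, 14), (10, 8), (10, 14), (11, 7)]
Unfold 2 (reflect across h@12): 12 holes -> [(8, 7), (9, 8), (9, 14), (10, 8), (10, 14), (11, 7), (12, 7), (13, 8), (13, 14), (14, 8), (14, 14), (15, 7)]
Unfold 3 (reflect across h@8): 24 holes -> [(0, 7), (1, 8), (1, 14), (2, 8), (2, 14), (3, 7), (4, 7), (5, 8), (5, 14), (6, 8), (6, 14), (7, 7), (8, 7), (9, 8), (9, 14), (10, 8), (10, 14), (11, 7), (12, 7), (13, 8), (13, 14), (14, 8), (14, 14), (15, 7)]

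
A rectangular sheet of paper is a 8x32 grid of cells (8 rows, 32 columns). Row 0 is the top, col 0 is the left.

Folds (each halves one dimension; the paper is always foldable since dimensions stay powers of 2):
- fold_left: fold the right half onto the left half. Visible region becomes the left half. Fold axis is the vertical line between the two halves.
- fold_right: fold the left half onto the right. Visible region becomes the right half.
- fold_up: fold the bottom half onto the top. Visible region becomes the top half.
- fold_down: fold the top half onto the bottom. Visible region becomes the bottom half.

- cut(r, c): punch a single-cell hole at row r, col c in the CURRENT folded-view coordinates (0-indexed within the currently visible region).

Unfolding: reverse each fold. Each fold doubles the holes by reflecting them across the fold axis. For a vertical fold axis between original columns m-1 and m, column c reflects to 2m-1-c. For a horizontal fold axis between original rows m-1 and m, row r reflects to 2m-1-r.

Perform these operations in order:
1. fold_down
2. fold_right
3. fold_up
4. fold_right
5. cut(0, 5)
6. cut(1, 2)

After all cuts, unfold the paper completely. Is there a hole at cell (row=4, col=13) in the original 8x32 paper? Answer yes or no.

Answer: yes

Derivation:
Op 1 fold_down: fold axis h@4; visible region now rows[4,8) x cols[0,32) = 4x32
Op 2 fold_right: fold axis v@16; visible region now rows[4,8) x cols[16,32) = 4x16
Op 3 fold_up: fold axis h@6; visible region now rows[4,6) x cols[16,32) = 2x16
Op 4 fold_right: fold axis v@24; visible region now rows[4,6) x cols[24,32) = 2x8
Op 5 cut(0, 5): punch at orig (4,29); cuts so far [(4, 29)]; region rows[4,6) x cols[24,32) = 2x8
Op 6 cut(1, 2): punch at orig (5,26); cuts so far [(4, 29), (5, 26)]; region rows[4,6) x cols[24,32) = 2x8
Unfold 1 (reflect across v@24): 4 holes -> [(4, 18), (4, 29), (5, 21), (5, 26)]
Unfold 2 (reflect across h@6): 8 holes -> [(4, 18), (4, 29), (5, 21), (5, 26), (6, 21), (6, 26), (7, 18), (7, 29)]
Unfold 3 (reflect across v@16): 16 holes -> [(4, 2), (4, 13), (4, 18), (4, 29), (5, 5), (5, 10), (5, 21), (5, 26), (6, 5), (6, 10), (6, 21), (6, 26), (7, 2), (7, 13), (7, 18), (7, 29)]
Unfold 4 (reflect across h@4): 32 holes -> [(0, 2), (0, 13), (0, 18), (0, 29), (1, 5), (1, 10), (1, 21), (1, 26), (2, 5), (2, 10), (2, 21), (2, 26), (3, 2), (3, 13), (3, 18), (3, 29), (4, 2), (4, 13), (4, 18), (4, 29), (5, 5), (5, 10), (5, 21), (5, 26), (6, 5), (6, 10), (6, 21), (6, 26), (7, 2), (7, 13), (7, 18), (7, 29)]
Holes: [(0, 2), (0, 13), (0, 18), (0, 29), (1, 5), (1, 10), (1, 21), (1, 26), (2, 5), (2, 10), (2, 21), (2, 26), (3, 2), (3, 13), (3, 18), (3, 29), (4, 2), (4, 13), (4, 18), (4, 29), (5, 5), (5, 10), (5, 21), (5, 26), (6, 5), (6, 10), (6, 21), (6, 26), (7, 2), (7, 13), (7, 18), (7, 29)]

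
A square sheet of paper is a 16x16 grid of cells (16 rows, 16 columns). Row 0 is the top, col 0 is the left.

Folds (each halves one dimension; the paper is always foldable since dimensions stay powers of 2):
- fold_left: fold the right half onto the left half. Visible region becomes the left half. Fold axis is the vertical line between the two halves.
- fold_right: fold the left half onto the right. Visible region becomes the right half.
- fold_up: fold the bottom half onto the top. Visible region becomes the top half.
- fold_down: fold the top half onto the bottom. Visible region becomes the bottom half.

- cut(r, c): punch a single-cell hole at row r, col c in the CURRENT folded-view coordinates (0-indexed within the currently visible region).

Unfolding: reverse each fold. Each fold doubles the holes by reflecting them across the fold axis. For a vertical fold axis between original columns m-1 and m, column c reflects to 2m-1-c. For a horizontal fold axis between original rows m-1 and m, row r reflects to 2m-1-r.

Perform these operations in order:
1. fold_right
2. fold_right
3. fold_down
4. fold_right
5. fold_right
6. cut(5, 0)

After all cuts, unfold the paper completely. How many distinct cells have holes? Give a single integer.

Op 1 fold_right: fold axis v@8; visible region now rows[0,16) x cols[8,16) = 16x8
Op 2 fold_right: fold axis v@12; visible region now rows[0,16) x cols[12,16) = 16x4
Op 3 fold_down: fold axis h@8; visible region now rows[8,16) x cols[12,16) = 8x4
Op 4 fold_right: fold axis v@14; visible region now rows[8,16) x cols[14,16) = 8x2
Op 5 fold_right: fold axis v@15; visible region now rows[8,16) x cols[15,16) = 8x1
Op 6 cut(5, 0): punch at orig (13,15); cuts so far [(13, 15)]; region rows[8,16) x cols[15,16) = 8x1
Unfold 1 (reflect across v@15): 2 holes -> [(13, 14), (13, 15)]
Unfold 2 (reflect across v@14): 4 holes -> [(13, 12), (13, 13), (13, 14), (13, 15)]
Unfold 3 (reflect across h@8): 8 holes -> [(2, 12), (2, 13), (2, 14), (2, 15), (13, 12), (13, 13), (13, 14), (13, 15)]
Unfold 4 (reflect across v@12): 16 holes -> [(2, 8), (2, 9), (2, 10), (2, 11), (2, 12), (2, 13), (2, 14), (2, 15), (13, 8), (13, 9), (13, 10), (13, 11), (13, 12), (13, 13), (13, 14), (13, 15)]
Unfold 5 (reflect across v@8): 32 holes -> [(2, 0), (2, 1), (2, 2), (2, 3), (2, 4), (2, 5), (2, 6), (2, 7), (2, 8), (2, 9), (2, 10), (2, 11), (2, 12), (2, 13), (2, 14), (2, 15), (13, 0), (13, 1), (13, 2), (13, 3), (13, 4), (13, 5), (13, 6), (13, 7), (13, 8), (13, 9), (13, 10), (13, 11), (13, 12), (13, 13), (13, 14), (13, 15)]

Answer: 32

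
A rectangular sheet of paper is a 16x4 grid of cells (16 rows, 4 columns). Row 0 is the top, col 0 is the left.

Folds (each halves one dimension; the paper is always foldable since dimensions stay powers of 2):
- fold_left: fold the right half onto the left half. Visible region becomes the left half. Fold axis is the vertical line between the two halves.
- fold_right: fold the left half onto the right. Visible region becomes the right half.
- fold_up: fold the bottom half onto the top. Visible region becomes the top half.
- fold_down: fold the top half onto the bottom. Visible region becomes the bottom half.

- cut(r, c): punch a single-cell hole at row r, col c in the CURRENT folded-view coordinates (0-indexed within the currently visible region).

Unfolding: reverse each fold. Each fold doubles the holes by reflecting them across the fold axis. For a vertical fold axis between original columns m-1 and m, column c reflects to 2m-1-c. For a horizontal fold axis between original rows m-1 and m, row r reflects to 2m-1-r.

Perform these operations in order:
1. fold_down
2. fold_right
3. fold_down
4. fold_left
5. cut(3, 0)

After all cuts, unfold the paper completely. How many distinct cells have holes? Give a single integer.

Answer: 16

Derivation:
Op 1 fold_down: fold axis h@8; visible region now rows[8,16) x cols[0,4) = 8x4
Op 2 fold_right: fold axis v@2; visible region now rows[8,16) x cols[2,4) = 8x2
Op 3 fold_down: fold axis h@12; visible region now rows[12,16) x cols[2,4) = 4x2
Op 4 fold_left: fold axis v@3; visible region now rows[12,16) x cols[2,3) = 4x1
Op 5 cut(3, 0): punch at orig (15,2); cuts so far [(15, 2)]; region rows[12,16) x cols[2,3) = 4x1
Unfold 1 (reflect across v@3): 2 holes -> [(15, 2), (15, 3)]
Unfold 2 (reflect across h@12): 4 holes -> [(8, 2), (8, 3), (15, 2), (15, 3)]
Unfold 3 (reflect across v@2): 8 holes -> [(8, 0), (8, 1), (8, 2), (8, 3), (15, 0), (15, 1), (15, 2), (15, 3)]
Unfold 4 (reflect across h@8): 16 holes -> [(0, 0), (0, 1), (0, 2), (0, 3), (7, 0), (7, 1), (7, 2), (7, 3), (8, 0), (8, 1), (8, 2), (8, 3), (15, 0), (15, 1), (15, 2), (15, 3)]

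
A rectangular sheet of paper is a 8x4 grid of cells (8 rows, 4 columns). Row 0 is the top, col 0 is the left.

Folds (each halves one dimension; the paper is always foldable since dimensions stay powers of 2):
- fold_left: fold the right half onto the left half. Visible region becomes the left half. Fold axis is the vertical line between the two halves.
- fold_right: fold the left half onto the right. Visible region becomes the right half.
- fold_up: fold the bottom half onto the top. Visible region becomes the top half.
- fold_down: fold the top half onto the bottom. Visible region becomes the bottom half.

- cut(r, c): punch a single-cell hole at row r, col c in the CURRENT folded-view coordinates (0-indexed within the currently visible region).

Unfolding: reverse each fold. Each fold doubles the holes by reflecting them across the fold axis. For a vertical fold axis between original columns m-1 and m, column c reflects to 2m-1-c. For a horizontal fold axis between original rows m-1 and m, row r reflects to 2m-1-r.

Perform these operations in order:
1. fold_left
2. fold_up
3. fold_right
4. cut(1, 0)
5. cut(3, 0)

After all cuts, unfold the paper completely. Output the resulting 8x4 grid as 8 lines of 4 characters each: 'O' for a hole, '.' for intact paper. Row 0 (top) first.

Answer: ....
OOOO
....
OOOO
OOOO
....
OOOO
....

Derivation:
Op 1 fold_left: fold axis v@2; visible region now rows[0,8) x cols[0,2) = 8x2
Op 2 fold_up: fold axis h@4; visible region now rows[0,4) x cols[0,2) = 4x2
Op 3 fold_right: fold axis v@1; visible region now rows[0,4) x cols[1,2) = 4x1
Op 4 cut(1, 0): punch at orig (1,1); cuts so far [(1, 1)]; region rows[0,4) x cols[1,2) = 4x1
Op 5 cut(3, 0): punch at orig (3,1); cuts so far [(1, 1), (3, 1)]; region rows[0,4) x cols[1,2) = 4x1
Unfold 1 (reflect across v@1): 4 holes -> [(1, 0), (1, 1), (3, 0), (3, 1)]
Unfold 2 (reflect across h@4): 8 holes -> [(1, 0), (1, 1), (3, 0), (3, 1), (4, 0), (4, 1), (6, 0), (6, 1)]
Unfold 3 (reflect across v@2): 16 holes -> [(1, 0), (1, 1), (1, 2), (1, 3), (3, 0), (3, 1), (3, 2), (3, 3), (4, 0), (4, 1), (4, 2), (4, 3), (6, 0), (6, 1), (6, 2), (6, 3)]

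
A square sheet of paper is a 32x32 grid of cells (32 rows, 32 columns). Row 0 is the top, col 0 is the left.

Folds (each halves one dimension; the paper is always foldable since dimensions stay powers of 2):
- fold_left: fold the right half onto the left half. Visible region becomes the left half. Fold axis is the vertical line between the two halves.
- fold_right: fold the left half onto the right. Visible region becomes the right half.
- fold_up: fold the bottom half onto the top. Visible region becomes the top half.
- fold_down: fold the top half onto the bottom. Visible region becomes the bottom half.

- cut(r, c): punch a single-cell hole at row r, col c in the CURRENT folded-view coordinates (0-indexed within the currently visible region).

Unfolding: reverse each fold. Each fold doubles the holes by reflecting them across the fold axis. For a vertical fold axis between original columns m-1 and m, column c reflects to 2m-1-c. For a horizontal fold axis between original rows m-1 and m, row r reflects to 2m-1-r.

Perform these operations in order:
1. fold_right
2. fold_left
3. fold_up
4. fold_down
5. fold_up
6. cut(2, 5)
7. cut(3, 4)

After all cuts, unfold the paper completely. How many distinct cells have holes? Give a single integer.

Op 1 fold_right: fold axis v@16; visible region now rows[0,32) x cols[16,32) = 32x16
Op 2 fold_left: fold axis v@24; visible region now rows[0,32) x cols[16,24) = 32x8
Op 3 fold_up: fold axis h@16; visible region now rows[0,16) x cols[16,24) = 16x8
Op 4 fold_down: fold axis h@8; visible region now rows[8,16) x cols[16,24) = 8x8
Op 5 fold_up: fold axis h@12; visible region now rows[8,12) x cols[16,24) = 4x8
Op 6 cut(2, 5): punch at orig (10,21); cuts so far [(10, 21)]; region rows[8,12) x cols[16,24) = 4x8
Op 7 cut(3, 4): punch at orig (11,20); cuts so far [(10, 21), (11, 20)]; region rows[8,12) x cols[16,24) = 4x8
Unfold 1 (reflect across h@12): 4 holes -> [(10, 21), (11, 20), (12, 20), (13, 21)]
Unfold 2 (reflect across h@8): 8 holes -> [(2, 21), (3, 20), (4, 20), (5, 21), (10, 21), (11, 20), (12, 20), (13, 21)]
Unfold 3 (reflect across h@16): 16 holes -> [(2, 21), (3, 20), (4, 20), (5, 21), (10, 21), (11, 20), (12, 20), (13, 21), (18, 21), (19, 20), (20, 20), (21, 21), (26, 21), (27, 20), (28, 20), (29, 21)]
Unfold 4 (reflect across v@24): 32 holes -> [(2, 21), (2, 26), (3, 20), (3, 27), (4, 20), (4, 27), (5, 21), (5, 26), (10, 21), (10, 26), (11, 20), (11, 27), (12, 20), (12, 27), (13, 21), (13, 26), (18, 21), (18, 26), (19, 20), (19, 27), (20, 20), (20, 27), (21, 21), (21, 26), (26, 21), (26, 26), (27, 20), (27, 27), (28, 20), (28, 27), (29, 21), (29, 26)]
Unfold 5 (reflect across v@16): 64 holes -> [(2, 5), (2, 10), (2, 21), (2, 26), (3, 4), (3, 11), (3, 20), (3, 27), (4, 4), (4, 11), (4, 20), (4, 27), (5, 5), (5, 10), (5, 21), (5, 26), (10, 5), (10, 10), (10, 21), (10, 26), (11, 4), (11, 11), (11, 20), (11, 27), (12, 4), (12, 11), (12, 20), (12, 27), (13, 5), (13, 10), (13, 21), (13, 26), (18, 5), (18, 10), (18, 21), (18, 26), (19, 4), (19, 11), (19, 20), (19, 27), (20, 4), (20, 11), (20, 20), (20, 27), (21, 5), (21, 10), (21, 21), (21, 26), (26, 5), (26, 10), (26, 21), (26, 26), (27, 4), (27, 11), (27, 20), (27, 27), (28, 4), (28, 11), (28, 20), (28, 27), (29, 5), (29, 10), (29, 21), (29, 26)]

Answer: 64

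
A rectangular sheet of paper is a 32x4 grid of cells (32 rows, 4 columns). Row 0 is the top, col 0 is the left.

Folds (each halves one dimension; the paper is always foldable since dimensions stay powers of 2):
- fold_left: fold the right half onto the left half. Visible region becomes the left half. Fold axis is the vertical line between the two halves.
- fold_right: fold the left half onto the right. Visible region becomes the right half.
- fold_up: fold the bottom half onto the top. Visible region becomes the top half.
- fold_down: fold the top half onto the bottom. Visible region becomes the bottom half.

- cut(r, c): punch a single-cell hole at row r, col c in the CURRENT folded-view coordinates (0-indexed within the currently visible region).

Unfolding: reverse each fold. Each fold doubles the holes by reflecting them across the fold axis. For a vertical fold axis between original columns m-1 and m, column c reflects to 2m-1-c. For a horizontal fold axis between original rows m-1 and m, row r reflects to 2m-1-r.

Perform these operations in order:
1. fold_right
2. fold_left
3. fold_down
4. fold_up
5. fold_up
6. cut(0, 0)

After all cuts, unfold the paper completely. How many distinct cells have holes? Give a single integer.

Op 1 fold_right: fold axis v@2; visible region now rows[0,32) x cols[2,4) = 32x2
Op 2 fold_left: fold axis v@3; visible region now rows[0,32) x cols[2,3) = 32x1
Op 3 fold_down: fold axis h@16; visible region now rows[16,32) x cols[2,3) = 16x1
Op 4 fold_up: fold axis h@24; visible region now rows[16,24) x cols[2,3) = 8x1
Op 5 fold_up: fold axis h@20; visible region now rows[16,20) x cols[2,3) = 4x1
Op 6 cut(0, 0): punch at orig (16,2); cuts so far [(16, 2)]; region rows[16,20) x cols[2,3) = 4x1
Unfold 1 (reflect across h@20): 2 holes -> [(16, 2), (23, 2)]
Unfold 2 (reflect across h@24): 4 holes -> [(16, 2), (23, 2), (24, 2), (31, 2)]
Unfold 3 (reflect across h@16): 8 holes -> [(0, 2), (7, 2), (8, 2), (15, 2), (16, 2), (23, 2), (24, 2), (31, 2)]
Unfold 4 (reflect across v@3): 16 holes -> [(0, 2), (0, 3), (7, 2), (7, 3), (8, 2), (8, 3), (15, 2), (15, 3), (16, 2), (16, 3), (23, 2), (23, 3), (24, 2), (24, 3), (31, 2), (31, 3)]
Unfold 5 (reflect across v@2): 32 holes -> [(0, 0), (0, 1), (0, 2), (0, 3), (7, 0), (7, 1), (7, 2), (7, 3), (8, 0), (8, 1), (8, 2), (8, 3), (15, 0), (15, 1), (15, 2), (15, 3), (16, 0), (16, 1), (16, 2), (16, 3), (23, 0), (23, 1), (23, 2), (23, 3), (24, 0), (24, 1), (24, 2), (24, 3), (31, 0), (31, 1), (31, 2), (31, 3)]

Answer: 32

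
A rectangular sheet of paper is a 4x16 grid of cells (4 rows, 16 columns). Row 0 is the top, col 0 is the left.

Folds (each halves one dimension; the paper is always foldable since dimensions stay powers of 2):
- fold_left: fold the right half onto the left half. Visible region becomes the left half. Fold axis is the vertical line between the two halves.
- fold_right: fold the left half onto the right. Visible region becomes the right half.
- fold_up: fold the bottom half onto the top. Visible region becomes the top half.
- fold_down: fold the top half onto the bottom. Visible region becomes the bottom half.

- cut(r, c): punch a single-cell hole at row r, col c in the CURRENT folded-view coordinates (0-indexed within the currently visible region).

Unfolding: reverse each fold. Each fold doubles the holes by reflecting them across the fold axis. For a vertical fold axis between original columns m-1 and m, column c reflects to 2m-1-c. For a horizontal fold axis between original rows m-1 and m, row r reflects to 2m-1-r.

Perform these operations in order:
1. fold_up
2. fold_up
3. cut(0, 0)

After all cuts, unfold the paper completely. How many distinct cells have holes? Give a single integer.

Answer: 4

Derivation:
Op 1 fold_up: fold axis h@2; visible region now rows[0,2) x cols[0,16) = 2x16
Op 2 fold_up: fold axis h@1; visible region now rows[0,1) x cols[0,16) = 1x16
Op 3 cut(0, 0): punch at orig (0,0); cuts so far [(0, 0)]; region rows[0,1) x cols[0,16) = 1x16
Unfold 1 (reflect across h@1): 2 holes -> [(0, 0), (1, 0)]
Unfold 2 (reflect across h@2): 4 holes -> [(0, 0), (1, 0), (2, 0), (3, 0)]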